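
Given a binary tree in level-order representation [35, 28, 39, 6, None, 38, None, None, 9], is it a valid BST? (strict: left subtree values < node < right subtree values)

Level-order array: [35, 28, 39, 6, None, 38, None, None, 9]
Validate using subtree bounds (lo, hi): at each node, require lo < value < hi,
then recurse left with hi=value and right with lo=value.
Preorder trace (stopping at first violation):
  at node 35 with bounds (-inf, +inf): OK
  at node 28 with bounds (-inf, 35): OK
  at node 6 with bounds (-inf, 28): OK
  at node 9 with bounds (6, 28): OK
  at node 39 with bounds (35, +inf): OK
  at node 38 with bounds (35, 39): OK
No violation found at any node.
Result: Valid BST


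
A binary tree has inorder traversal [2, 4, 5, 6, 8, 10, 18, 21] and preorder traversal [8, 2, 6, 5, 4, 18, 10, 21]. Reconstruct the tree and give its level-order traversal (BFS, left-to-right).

Inorder:  [2, 4, 5, 6, 8, 10, 18, 21]
Preorder: [8, 2, 6, 5, 4, 18, 10, 21]
Algorithm: preorder visits root first, so consume preorder in order;
for each root, split the current inorder slice at that value into
left-subtree inorder and right-subtree inorder, then recurse.
Recursive splits:
  root=8; inorder splits into left=[2, 4, 5, 6], right=[10, 18, 21]
  root=2; inorder splits into left=[], right=[4, 5, 6]
  root=6; inorder splits into left=[4, 5], right=[]
  root=5; inorder splits into left=[4], right=[]
  root=4; inorder splits into left=[], right=[]
  root=18; inorder splits into left=[10], right=[21]
  root=10; inorder splits into left=[], right=[]
  root=21; inorder splits into left=[], right=[]
Reconstructed level-order: [8, 2, 18, 6, 10, 21, 5, 4]


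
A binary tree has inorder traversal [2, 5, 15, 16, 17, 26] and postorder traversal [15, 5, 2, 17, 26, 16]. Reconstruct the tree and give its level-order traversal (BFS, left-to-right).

Inorder:   [2, 5, 15, 16, 17, 26]
Postorder: [15, 5, 2, 17, 26, 16]
Algorithm: postorder visits root last, so walk postorder right-to-left;
each value is the root of the current inorder slice — split it at that
value, recurse on the right subtree first, then the left.
Recursive splits:
  root=16; inorder splits into left=[2, 5, 15], right=[17, 26]
  root=26; inorder splits into left=[17], right=[]
  root=17; inorder splits into left=[], right=[]
  root=2; inorder splits into left=[], right=[5, 15]
  root=5; inorder splits into left=[], right=[15]
  root=15; inorder splits into left=[], right=[]
Reconstructed level-order: [16, 2, 26, 5, 17, 15]


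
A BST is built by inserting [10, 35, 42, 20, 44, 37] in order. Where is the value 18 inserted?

Starting tree (level order): [10, None, 35, 20, 42, None, None, 37, 44]
Insertion path: 10 -> 35 -> 20
Result: insert 18 as left child of 20
Final tree (level order): [10, None, 35, 20, 42, 18, None, 37, 44]


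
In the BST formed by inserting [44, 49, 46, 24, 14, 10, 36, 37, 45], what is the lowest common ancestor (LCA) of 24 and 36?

Tree insertion order: [44, 49, 46, 24, 14, 10, 36, 37, 45]
Tree (level-order array): [44, 24, 49, 14, 36, 46, None, 10, None, None, 37, 45]
In a BST, the LCA of p=24, q=36 is the first node v on the
root-to-leaf path with p <= v <= q (go left if both < v, right if both > v).
Walk from root:
  at 44: both 24 and 36 < 44, go left
  at 24: 24 <= 24 <= 36, this is the LCA
LCA = 24


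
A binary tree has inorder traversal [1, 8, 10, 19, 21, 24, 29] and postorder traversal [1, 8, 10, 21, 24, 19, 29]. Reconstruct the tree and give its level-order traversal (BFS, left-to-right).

Inorder:   [1, 8, 10, 19, 21, 24, 29]
Postorder: [1, 8, 10, 21, 24, 19, 29]
Algorithm: postorder visits root last, so walk postorder right-to-left;
each value is the root of the current inorder slice — split it at that
value, recurse on the right subtree first, then the left.
Recursive splits:
  root=29; inorder splits into left=[1, 8, 10, 19, 21, 24], right=[]
  root=19; inorder splits into left=[1, 8, 10], right=[21, 24]
  root=24; inorder splits into left=[21], right=[]
  root=21; inorder splits into left=[], right=[]
  root=10; inorder splits into left=[1, 8], right=[]
  root=8; inorder splits into left=[1], right=[]
  root=1; inorder splits into left=[], right=[]
Reconstructed level-order: [29, 19, 10, 24, 8, 21, 1]


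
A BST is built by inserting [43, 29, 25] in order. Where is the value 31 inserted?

Starting tree (level order): [43, 29, None, 25]
Insertion path: 43 -> 29
Result: insert 31 as right child of 29
Final tree (level order): [43, 29, None, 25, 31]


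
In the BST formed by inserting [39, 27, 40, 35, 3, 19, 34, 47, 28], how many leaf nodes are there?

Tree built from: [39, 27, 40, 35, 3, 19, 34, 47, 28]
Tree (level-order array): [39, 27, 40, 3, 35, None, 47, None, 19, 34, None, None, None, None, None, 28]
Rule: A leaf has 0 children.
Per-node child counts:
  node 39: 2 child(ren)
  node 27: 2 child(ren)
  node 3: 1 child(ren)
  node 19: 0 child(ren)
  node 35: 1 child(ren)
  node 34: 1 child(ren)
  node 28: 0 child(ren)
  node 40: 1 child(ren)
  node 47: 0 child(ren)
Matching nodes: [19, 28, 47]
Count of leaf nodes: 3


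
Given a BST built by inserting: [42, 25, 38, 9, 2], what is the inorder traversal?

Tree insertion order: [42, 25, 38, 9, 2]
Tree (level-order array): [42, 25, None, 9, 38, 2]
Inorder traversal: [2, 9, 25, 38, 42]


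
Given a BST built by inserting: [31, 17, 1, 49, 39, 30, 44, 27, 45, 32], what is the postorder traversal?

Tree insertion order: [31, 17, 1, 49, 39, 30, 44, 27, 45, 32]
Tree (level-order array): [31, 17, 49, 1, 30, 39, None, None, None, 27, None, 32, 44, None, None, None, None, None, 45]
Postorder traversal: [1, 27, 30, 17, 32, 45, 44, 39, 49, 31]


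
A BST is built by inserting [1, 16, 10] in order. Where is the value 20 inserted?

Starting tree (level order): [1, None, 16, 10]
Insertion path: 1 -> 16
Result: insert 20 as right child of 16
Final tree (level order): [1, None, 16, 10, 20]


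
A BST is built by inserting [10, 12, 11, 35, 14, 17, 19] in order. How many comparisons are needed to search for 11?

Search path for 11: 10 -> 12 -> 11
Found: True
Comparisons: 3


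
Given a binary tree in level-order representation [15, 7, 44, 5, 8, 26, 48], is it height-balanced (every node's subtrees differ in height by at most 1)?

Tree (level-order array): [15, 7, 44, 5, 8, 26, 48]
Definition: a tree is height-balanced if, at every node, |h(left) - h(right)| <= 1 (empty subtree has height -1).
Bottom-up per-node check:
  node 5: h_left=-1, h_right=-1, diff=0 [OK], height=0
  node 8: h_left=-1, h_right=-1, diff=0 [OK], height=0
  node 7: h_left=0, h_right=0, diff=0 [OK], height=1
  node 26: h_left=-1, h_right=-1, diff=0 [OK], height=0
  node 48: h_left=-1, h_right=-1, diff=0 [OK], height=0
  node 44: h_left=0, h_right=0, diff=0 [OK], height=1
  node 15: h_left=1, h_right=1, diff=0 [OK], height=2
All nodes satisfy the balance condition.
Result: Balanced


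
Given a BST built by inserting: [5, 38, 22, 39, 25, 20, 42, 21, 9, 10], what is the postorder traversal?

Tree insertion order: [5, 38, 22, 39, 25, 20, 42, 21, 9, 10]
Tree (level-order array): [5, None, 38, 22, 39, 20, 25, None, 42, 9, 21, None, None, None, None, None, 10]
Postorder traversal: [10, 9, 21, 20, 25, 22, 42, 39, 38, 5]


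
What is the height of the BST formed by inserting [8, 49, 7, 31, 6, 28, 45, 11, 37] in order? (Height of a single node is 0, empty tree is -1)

Insertion order: [8, 49, 7, 31, 6, 28, 45, 11, 37]
Tree (level-order array): [8, 7, 49, 6, None, 31, None, None, None, 28, 45, 11, None, 37]
Compute height bottom-up (empty subtree = -1):
  height(6) = 1 + max(-1, -1) = 0
  height(7) = 1 + max(0, -1) = 1
  height(11) = 1 + max(-1, -1) = 0
  height(28) = 1 + max(0, -1) = 1
  height(37) = 1 + max(-1, -1) = 0
  height(45) = 1 + max(0, -1) = 1
  height(31) = 1 + max(1, 1) = 2
  height(49) = 1 + max(2, -1) = 3
  height(8) = 1 + max(1, 3) = 4
Height = 4


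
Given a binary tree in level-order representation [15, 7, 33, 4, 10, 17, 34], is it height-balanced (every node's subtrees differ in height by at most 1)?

Tree (level-order array): [15, 7, 33, 4, 10, 17, 34]
Definition: a tree is height-balanced if, at every node, |h(left) - h(right)| <= 1 (empty subtree has height -1).
Bottom-up per-node check:
  node 4: h_left=-1, h_right=-1, diff=0 [OK], height=0
  node 10: h_left=-1, h_right=-1, diff=0 [OK], height=0
  node 7: h_left=0, h_right=0, diff=0 [OK], height=1
  node 17: h_left=-1, h_right=-1, diff=0 [OK], height=0
  node 34: h_left=-1, h_right=-1, diff=0 [OK], height=0
  node 33: h_left=0, h_right=0, diff=0 [OK], height=1
  node 15: h_left=1, h_right=1, diff=0 [OK], height=2
All nodes satisfy the balance condition.
Result: Balanced


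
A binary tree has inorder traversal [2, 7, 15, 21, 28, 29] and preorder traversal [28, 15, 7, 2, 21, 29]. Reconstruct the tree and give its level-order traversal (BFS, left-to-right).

Inorder:  [2, 7, 15, 21, 28, 29]
Preorder: [28, 15, 7, 2, 21, 29]
Algorithm: preorder visits root first, so consume preorder in order;
for each root, split the current inorder slice at that value into
left-subtree inorder and right-subtree inorder, then recurse.
Recursive splits:
  root=28; inorder splits into left=[2, 7, 15, 21], right=[29]
  root=15; inorder splits into left=[2, 7], right=[21]
  root=7; inorder splits into left=[2], right=[]
  root=2; inorder splits into left=[], right=[]
  root=21; inorder splits into left=[], right=[]
  root=29; inorder splits into left=[], right=[]
Reconstructed level-order: [28, 15, 29, 7, 21, 2]


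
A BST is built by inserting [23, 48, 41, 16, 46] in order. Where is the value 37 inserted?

Starting tree (level order): [23, 16, 48, None, None, 41, None, None, 46]
Insertion path: 23 -> 48 -> 41
Result: insert 37 as left child of 41
Final tree (level order): [23, 16, 48, None, None, 41, None, 37, 46]


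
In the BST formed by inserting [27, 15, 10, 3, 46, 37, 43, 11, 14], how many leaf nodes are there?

Tree built from: [27, 15, 10, 3, 46, 37, 43, 11, 14]
Tree (level-order array): [27, 15, 46, 10, None, 37, None, 3, 11, None, 43, None, None, None, 14]
Rule: A leaf has 0 children.
Per-node child counts:
  node 27: 2 child(ren)
  node 15: 1 child(ren)
  node 10: 2 child(ren)
  node 3: 0 child(ren)
  node 11: 1 child(ren)
  node 14: 0 child(ren)
  node 46: 1 child(ren)
  node 37: 1 child(ren)
  node 43: 0 child(ren)
Matching nodes: [3, 14, 43]
Count of leaf nodes: 3


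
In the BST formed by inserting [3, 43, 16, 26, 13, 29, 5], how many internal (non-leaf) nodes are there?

Tree built from: [3, 43, 16, 26, 13, 29, 5]
Tree (level-order array): [3, None, 43, 16, None, 13, 26, 5, None, None, 29]
Rule: An internal node has at least one child.
Per-node child counts:
  node 3: 1 child(ren)
  node 43: 1 child(ren)
  node 16: 2 child(ren)
  node 13: 1 child(ren)
  node 5: 0 child(ren)
  node 26: 1 child(ren)
  node 29: 0 child(ren)
Matching nodes: [3, 43, 16, 13, 26]
Count of internal (non-leaf) nodes: 5


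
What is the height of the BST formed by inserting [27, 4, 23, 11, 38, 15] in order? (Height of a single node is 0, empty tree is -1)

Insertion order: [27, 4, 23, 11, 38, 15]
Tree (level-order array): [27, 4, 38, None, 23, None, None, 11, None, None, 15]
Compute height bottom-up (empty subtree = -1):
  height(15) = 1 + max(-1, -1) = 0
  height(11) = 1 + max(-1, 0) = 1
  height(23) = 1 + max(1, -1) = 2
  height(4) = 1 + max(-1, 2) = 3
  height(38) = 1 + max(-1, -1) = 0
  height(27) = 1 + max(3, 0) = 4
Height = 4


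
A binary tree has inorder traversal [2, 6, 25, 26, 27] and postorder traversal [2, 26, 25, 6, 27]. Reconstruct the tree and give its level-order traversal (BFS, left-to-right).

Inorder:   [2, 6, 25, 26, 27]
Postorder: [2, 26, 25, 6, 27]
Algorithm: postorder visits root last, so walk postorder right-to-left;
each value is the root of the current inorder slice — split it at that
value, recurse on the right subtree first, then the left.
Recursive splits:
  root=27; inorder splits into left=[2, 6, 25, 26], right=[]
  root=6; inorder splits into left=[2], right=[25, 26]
  root=25; inorder splits into left=[], right=[26]
  root=26; inorder splits into left=[], right=[]
  root=2; inorder splits into left=[], right=[]
Reconstructed level-order: [27, 6, 2, 25, 26]


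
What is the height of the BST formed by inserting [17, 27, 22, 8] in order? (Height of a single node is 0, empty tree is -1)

Insertion order: [17, 27, 22, 8]
Tree (level-order array): [17, 8, 27, None, None, 22]
Compute height bottom-up (empty subtree = -1):
  height(8) = 1 + max(-1, -1) = 0
  height(22) = 1 + max(-1, -1) = 0
  height(27) = 1 + max(0, -1) = 1
  height(17) = 1 + max(0, 1) = 2
Height = 2


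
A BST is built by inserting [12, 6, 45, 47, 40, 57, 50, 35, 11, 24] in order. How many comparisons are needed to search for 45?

Search path for 45: 12 -> 45
Found: True
Comparisons: 2


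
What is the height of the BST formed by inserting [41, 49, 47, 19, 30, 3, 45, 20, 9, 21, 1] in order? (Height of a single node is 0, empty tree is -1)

Insertion order: [41, 49, 47, 19, 30, 3, 45, 20, 9, 21, 1]
Tree (level-order array): [41, 19, 49, 3, 30, 47, None, 1, 9, 20, None, 45, None, None, None, None, None, None, 21]
Compute height bottom-up (empty subtree = -1):
  height(1) = 1 + max(-1, -1) = 0
  height(9) = 1 + max(-1, -1) = 0
  height(3) = 1 + max(0, 0) = 1
  height(21) = 1 + max(-1, -1) = 0
  height(20) = 1 + max(-1, 0) = 1
  height(30) = 1 + max(1, -1) = 2
  height(19) = 1 + max(1, 2) = 3
  height(45) = 1 + max(-1, -1) = 0
  height(47) = 1 + max(0, -1) = 1
  height(49) = 1 + max(1, -1) = 2
  height(41) = 1 + max(3, 2) = 4
Height = 4


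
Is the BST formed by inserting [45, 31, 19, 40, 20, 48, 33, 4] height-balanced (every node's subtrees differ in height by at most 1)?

Tree (level-order array): [45, 31, 48, 19, 40, None, None, 4, 20, 33]
Definition: a tree is height-balanced if, at every node, |h(left) - h(right)| <= 1 (empty subtree has height -1).
Bottom-up per-node check:
  node 4: h_left=-1, h_right=-1, diff=0 [OK], height=0
  node 20: h_left=-1, h_right=-1, diff=0 [OK], height=0
  node 19: h_left=0, h_right=0, diff=0 [OK], height=1
  node 33: h_left=-1, h_right=-1, diff=0 [OK], height=0
  node 40: h_left=0, h_right=-1, diff=1 [OK], height=1
  node 31: h_left=1, h_right=1, diff=0 [OK], height=2
  node 48: h_left=-1, h_right=-1, diff=0 [OK], height=0
  node 45: h_left=2, h_right=0, diff=2 [FAIL (|2-0|=2 > 1)], height=3
Node 45 violates the condition: |2 - 0| = 2 > 1.
Result: Not balanced


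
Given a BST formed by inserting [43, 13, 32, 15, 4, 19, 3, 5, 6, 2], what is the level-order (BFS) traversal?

Tree insertion order: [43, 13, 32, 15, 4, 19, 3, 5, 6, 2]
Tree (level-order array): [43, 13, None, 4, 32, 3, 5, 15, None, 2, None, None, 6, None, 19]
BFS from the root, enqueuing left then right child of each popped node:
  queue [43] -> pop 43, enqueue [13], visited so far: [43]
  queue [13] -> pop 13, enqueue [4, 32], visited so far: [43, 13]
  queue [4, 32] -> pop 4, enqueue [3, 5], visited so far: [43, 13, 4]
  queue [32, 3, 5] -> pop 32, enqueue [15], visited so far: [43, 13, 4, 32]
  queue [3, 5, 15] -> pop 3, enqueue [2], visited so far: [43, 13, 4, 32, 3]
  queue [5, 15, 2] -> pop 5, enqueue [6], visited so far: [43, 13, 4, 32, 3, 5]
  queue [15, 2, 6] -> pop 15, enqueue [19], visited so far: [43, 13, 4, 32, 3, 5, 15]
  queue [2, 6, 19] -> pop 2, enqueue [none], visited so far: [43, 13, 4, 32, 3, 5, 15, 2]
  queue [6, 19] -> pop 6, enqueue [none], visited so far: [43, 13, 4, 32, 3, 5, 15, 2, 6]
  queue [19] -> pop 19, enqueue [none], visited so far: [43, 13, 4, 32, 3, 5, 15, 2, 6, 19]
Result: [43, 13, 4, 32, 3, 5, 15, 2, 6, 19]


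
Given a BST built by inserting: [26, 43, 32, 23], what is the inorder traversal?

Tree insertion order: [26, 43, 32, 23]
Tree (level-order array): [26, 23, 43, None, None, 32]
Inorder traversal: [23, 26, 32, 43]


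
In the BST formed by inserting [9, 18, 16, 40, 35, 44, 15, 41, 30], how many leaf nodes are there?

Tree built from: [9, 18, 16, 40, 35, 44, 15, 41, 30]
Tree (level-order array): [9, None, 18, 16, 40, 15, None, 35, 44, None, None, 30, None, 41]
Rule: A leaf has 0 children.
Per-node child counts:
  node 9: 1 child(ren)
  node 18: 2 child(ren)
  node 16: 1 child(ren)
  node 15: 0 child(ren)
  node 40: 2 child(ren)
  node 35: 1 child(ren)
  node 30: 0 child(ren)
  node 44: 1 child(ren)
  node 41: 0 child(ren)
Matching nodes: [15, 30, 41]
Count of leaf nodes: 3


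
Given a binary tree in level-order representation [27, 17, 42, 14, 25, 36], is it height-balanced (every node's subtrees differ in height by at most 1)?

Tree (level-order array): [27, 17, 42, 14, 25, 36]
Definition: a tree is height-balanced if, at every node, |h(left) - h(right)| <= 1 (empty subtree has height -1).
Bottom-up per-node check:
  node 14: h_left=-1, h_right=-1, diff=0 [OK], height=0
  node 25: h_left=-1, h_right=-1, diff=0 [OK], height=0
  node 17: h_left=0, h_right=0, diff=0 [OK], height=1
  node 36: h_left=-1, h_right=-1, diff=0 [OK], height=0
  node 42: h_left=0, h_right=-1, diff=1 [OK], height=1
  node 27: h_left=1, h_right=1, diff=0 [OK], height=2
All nodes satisfy the balance condition.
Result: Balanced


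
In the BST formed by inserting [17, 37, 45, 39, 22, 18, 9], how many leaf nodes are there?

Tree built from: [17, 37, 45, 39, 22, 18, 9]
Tree (level-order array): [17, 9, 37, None, None, 22, 45, 18, None, 39]
Rule: A leaf has 0 children.
Per-node child counts:
  node 17: 2 child(ren)
  node 9: 0 child(ren)
  node 37: 2 child(ren)
  node 22: 1 child(ren)
  node 18: 0 child(ren)
  node 45: 1 child(ren)
  node 39: 0 child(ren)
Matching nodes: [9, 18, 39]
Count of leaf nodes: 3


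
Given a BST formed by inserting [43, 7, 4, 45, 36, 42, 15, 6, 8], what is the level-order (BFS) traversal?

Tree insertion order: [43, 7, 4, 45, 36, 42, 15, 6, 8]
Tree (level-order array): [43, 7, 45, 4, 36, None, None, None, 6, 15, 42, None, None, 8]
BFS from the root, enqueuing left then right child of each popped node:
  queue [43] -> pop 43, enqueue [7, 45], visited so far: [43]
  queue [7, 45] -> pop 7, enqueue [4, 36], visited so far: [43, 7]
  queue [45, 4, 36] -> pop 45, enqueue [none], visited so far: [43, 7, 45]
  queue [4, 36] -> pop 4, enqueue [6], visited so far: [43, 7, 45, 4]
  queue [36, 6] -> pop 36, enqueue [15, 42], visited so far: [43, 7, 45, 4, 36]
  queue [6, 15, 42] -> pop 6, enqueue [none], visited so far: [43, 7, 45, 4, 36, 6]
  queue [15, 42] -> pop 15, enqueue [8], visited so far: [43, 7, 45, 4, 36, 6, 15]
  queue [42, 8] -> pop 42, enqueue [none], visited so far: [43, 7, 45, 4, 36, 6, 15, 42]
  queue [8] -> pop 8, enqueue [none], visited so far: [43, 7, 45, 4, 36, 6, 15, 42, 8]
Result: [43, 7, 45, 4, 36, 6, 15, 42, 8]


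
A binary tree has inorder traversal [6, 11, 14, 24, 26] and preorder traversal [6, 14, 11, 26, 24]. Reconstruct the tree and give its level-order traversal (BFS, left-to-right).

Inorder:  [6, 11, 14, 24, 26]
Preorder: [6, 14, 11, 26, 24]
Algorithm: preorder visits root first, so consume preorder in order;
for each root, split the current inorder slice at that value into
left-subtree inorder and right-subtree inorder, then recurse.
Recursive splits:
  root=6; inorder splits into left=[], right=[11, 14, 24, 26]
  root=14; inorder splits into left=[11], right=[24, 26]
  root=11; inorder splits into left=[], right=[]
  root=26; inorder splits into left=[24], right=[]
  root=24; inorder splits into left=[], right=[]
Reconstructed level-order: [6, 14, 11, 26, 24]


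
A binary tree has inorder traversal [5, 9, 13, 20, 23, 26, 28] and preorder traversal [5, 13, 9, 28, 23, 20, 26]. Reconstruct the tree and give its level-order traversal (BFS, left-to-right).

Inorder:  [5, 9, 13, 20, 23, 26, 28]
Preorder: [5, 13, 9, 28, 23, 20, 26]
Algorithm: preorder visits root first, so consume preorder in order;
for each root, split the current inorder slice at that value into
left-subtree inorder and right-subtree inorder, then recurse.
Recursive splits:
  root=5; inorder splits into left=[], right=[9, 13, 20, 23, 26, 28]
  root=13; inorder splits into left=[9], right=[20, 23, 26, 28]
  root=9; inorder splits into left=[], right=[]
  root=28; inorder splits into left=[20, 23, 26], right=[]
  root=23; inorder splits into left=[20], right=[26]
  root=20; inorder splits into left=[], right=[]
  root=26; inorder splits into left=[], right=[]
Reconstructed level-order: [5, 13, 9, 28, 23, 20, 26]


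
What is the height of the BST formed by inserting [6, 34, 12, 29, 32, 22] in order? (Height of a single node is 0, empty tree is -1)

Insertion order: [6, 34, 12, 29, 32, 22]
Tree (level-order array): [6, None, 34, 12, None, None, 29, 22, 32]
Compute height bottom-up (empty subtree = -1):
  height(22) = 1 + max(-1, -1) = 0
  height(32) = 1 + max(-1, -1) = 0
  height(29) = 1 + max(0, 0) = 1
  height(12) = 1 + max(-1, 1) = 2
  height(34) = 1 + max(2, -1) = 3
  height(6) = 1 + max(-1, 3) = 4
Height = 4


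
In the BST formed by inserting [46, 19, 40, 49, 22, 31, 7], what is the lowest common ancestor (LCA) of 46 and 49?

Tree insertion order: [46, 19, 40, 49, 22, 31, 7]
Tree (level-order array): [46, 19, 49, 7, 40, None, None, None, None, 22, None, None, 31]
In a BST, the LCA of p=46, q=49 is the first node v on the
root-to-leaf path with p <= v <= q (go left if both < v, right if both > v).
Walk from root:
  at 46: 46 <= 46 <= 49, this is the LCA
LCA = 46


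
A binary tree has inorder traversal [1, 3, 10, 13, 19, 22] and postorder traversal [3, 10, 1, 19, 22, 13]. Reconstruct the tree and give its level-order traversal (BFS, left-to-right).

Inorder:   [1, 3, 10, 13, 19, 22]
Postorder: [3, 10, 1, 19, 22, 13]
Algorithm: postorder visits root last, so walk postorder right-to-left;
each value is the root of the current inorder slice — split it at that
value, recurse on the right subtree first, then the left.
Recursive splits:
  root=13; inorder splits into left=[1, 3, 10], right=[19, 22]
  root=22; inorder splits into left=[19], right=[]
  root=19; inorder splits into left=[], right=[]
  root=1; inorder splits into left=[], right=[3, 10]
  root=10; inorder splits into left=[3], right=[]
  root=3; inorder splits into left=[], right=[]
Reconstructed level-order: [13, 1, 22, 10, 19, 3]


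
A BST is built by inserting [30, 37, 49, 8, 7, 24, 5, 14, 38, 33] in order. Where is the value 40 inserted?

Starting tree (level order): [30, 8, 37, 7, 24, 33, 49, 5, None, 14, None, None, None, 38]
Insertion path: 30 -> 37 -> 49 -> 38
Result: insert 40 as right child of 38
Final tree (level order): [30, 8, 37, 7, 24, 33, 49, 5, None, 14, None, None, None, 38, None, None, None, None, None, None, 40]


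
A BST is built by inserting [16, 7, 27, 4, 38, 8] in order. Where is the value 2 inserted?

Starting tree (level order): [16, 7, 27, 4, 8, None, 38]
Insertion path: 16 -> 7 -> 4
Result: insert 2 as left child of 4
Final tree (level order): [16, 7, 27, 4, 8, None, 38, 2]


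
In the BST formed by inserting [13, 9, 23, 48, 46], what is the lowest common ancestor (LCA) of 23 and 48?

Tree insertion order: [13, 9, 23, 48, 46]
Tree (level-order array): [13, 9, 23, None, None, None, 48, 46]
In a BST, the LCA of p=23, q=48 is the first node v on the
root-to-leaf path with p <= v <= q (go left if both < v, right if both > v).
Walk from root:
  at 13: both 23 and 48 > 13, go right
  at 23: 23 <= 23 <= 48, this is the LCA
LCA = 23


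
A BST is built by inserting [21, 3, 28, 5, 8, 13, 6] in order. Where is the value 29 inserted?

Starting tree (level order): [21, 3, 28, None, 5, None, None, None, 8, 6, 13]
Insertion path: 21 -> 28
Result: insert 29 as right child of 28
Final tree (level order): [21, 3, 28, None, 5, None, 29, None, 8, None, None, 6, 13]


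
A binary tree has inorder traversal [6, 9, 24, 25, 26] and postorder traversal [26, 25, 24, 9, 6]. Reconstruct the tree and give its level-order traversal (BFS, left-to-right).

Inorder:   [6, 9, 24, 25, 26]
Postorder: [26, 25, 24, 9, 6]
Algorithm: postorder visits root last, so walk postorder right-to-left;
each value is the root of the current inorder slice — split it at that
value, recurse on the right subtree first, then the left.
Recursive splits:
  root=6; inorder splits into left=[], right=[9, 24, 25, 26]
  root=9; inorder splits into left=[], right=[24, 25, 26]
  root=24; inorder splits into left=[], right=[25, 26]
  root=25; inorder splits into left=[], right=[26]
  root=26; inorder splits into left=[], right=[]
Reconstructed level-order: [6, 9, 24, 25, 26]


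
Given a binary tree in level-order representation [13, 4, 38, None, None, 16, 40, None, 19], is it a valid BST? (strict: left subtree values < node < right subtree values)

Level-order array: [13, 4, 38, None, None, 16, 40, None, 19]
Validate using subtree bounds (lo, hi): at each node, require lo < value < hi,
then recurse left with hi=value and right with lo=value.
Preorder trace (stopping at first violation):
  at node 13 with bounds (-inf, +inf): OK
  at node 4 with bounds (-inf, 13): OK
  at node 38 with bounds (13, +inf): OK
  at node 16 with bounds (13, 38): OK
  at node 19 with bounds (16, 38): OK
  at node 40 with bounds (38, +inf): OK
No violation found at any node.
Result: Valid BST


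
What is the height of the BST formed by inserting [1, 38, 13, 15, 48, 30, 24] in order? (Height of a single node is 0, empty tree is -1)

Insertion order: [1, 38, 13, 15, 48, 30, 24]
Tree (level-order array): [1, None, 38, 13, 48, None, 15, None, None, None, 30, 24]
Compute height bottom-up (empty subtree = -1):
  height(24) = 1 + max(-1, -1) = 0
  height(30) = 1 + max(0, -1) = 1
  height(15) = 1 + max(-1, 1) = 2
  height(13) = 1 + max(-1, 2) = 3
  height(48) = 1 + max(-1, -1) = 0
  height(38) = 1 + max(3, 0) = 4
  height(1) = 1 + max(-1, 4) = 5
Height = 5


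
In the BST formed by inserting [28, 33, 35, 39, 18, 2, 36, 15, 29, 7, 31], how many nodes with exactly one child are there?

Tree built from: [28, 33, 35, 39, 18, 2, 36, 15, 29, 7, 31]
Tree (level-order array): [28, 18, 33, 2, None, 29, 35, None, 15, None, 31, None, 39, 7, None, None, None, 36]
Rule: These are nodes with exactly 1 non-null child.
Per-node child counts:
  node 28: 2 child(ren)
  node 18: 1 child(ren)
  node 2: 1 child(ren)
  node 15: 1 child(ren)
  node 7: 0 child(ren)
  node 33: 2 child(ren)
  node 29: 1 child(ren)
  node 31: 0 child(ren)
  node 35: 1 child(ren)
  node 39: 1 child(ren)
  node 36: 0 child(ren)
Matching nodes: [18, 2, 15, 29, 35, 39]
Count of nodes with exactly one child: 6


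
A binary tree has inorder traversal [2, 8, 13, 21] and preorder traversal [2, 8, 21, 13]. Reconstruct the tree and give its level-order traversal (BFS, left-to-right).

Inorder:  [2, 8, 13, 21]
Preorder: [2, 8, 21, 13]
Algorithm: preorder visits root first, so consume preorder in order;
for each root, split the current inorder slice at that value into
left-subtree inorder and right-subtree inorder, then recurse.
Recursive splits:
  root=2; inorder splits into left=[], right=[8, 13, 21]
  root=8; inorder splits into left=[], right=[13, 21]
  root=21; inorder splits into left=[13], right=[]
  root=13; inorder splits into left=[], right=[]
Reconstructed level-order: [2, 8, 21, 13]


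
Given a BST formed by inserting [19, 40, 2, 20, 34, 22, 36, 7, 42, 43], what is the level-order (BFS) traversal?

Tree insertion order: [19, 40, 2, 20, 34, 22, 36, 7, 42, 43]
Tree (level-order array): [19, 2, 40, None, 7, 20, 42, None, None, None, 34, None, 43, 22, 36]
BFS from the root, enqueuing left then right child of each popped node:
  queue [19] -> pop 19, enqueue [2, 40], visited so far: [19]
  queue [2, 40] -> pop 2, enqueue [7], visited so far: [19, 2]
  queue [40, 7] -> pop 40, enqueue [20, 42], visited so far: [19, 2, 40]
  queue [7, 20, 42] -> pop 7, enqueue [none], visited so far: [19, 2, 40, 7]
  queue [20, 42] -> pop 20, enqueue [34], visited so far: [19, 2, 40, 7, 20]
  queue [42, 34] -> pop 42, enqueue [43], visited so far: [19, 2, 40, 7, 20, 42]
  queue [34, 43] -> pop 34, enqueue [22, 36], visited so far: [19, 2, 40, 7, 20, 42, 34]
  queue [43, 22, 36] -> pop 43, enqueue [none], visited so far: [19, 2, 40, 7, 20, 42, 34, 43]
  queue [22, 36] -> pop 22, enqueue [none], visited so far: [19, 2, 40, 7, 20, 42, 34, 43, 22]
  queue [36] -> pop 36, enqueue [none], visited so far: [19, 2, 40, 7, 20, 42, 34, 43, 22, 36]
Result: [19, 2, 40, 7, 20, 42, 34, 43, 22, 36]


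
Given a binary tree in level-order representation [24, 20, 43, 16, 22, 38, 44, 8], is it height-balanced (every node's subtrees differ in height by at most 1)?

Tree (level-order array): [24, 20, 43, 16, 22, 38, 44, 8]
Definition: a tree is height-balanced if, at every node, |h(left) - h(right)| <= 1 (empty subtree has height -1).
Bottom-up per-node check:
  node 8: h_left=-1, h_right=-1, diff=0 [OK], height=0
  node 16: h_left=0, h_right=-1, diff=1 [OK], height=1
  node 22: h_left=-1, h_right=-1, diff=0 [OK], height=0
  node 20: h_left=1, h_right=0, diff=1 [OK], height=2
  node 38: h_left=-1, h_right=-1, diff=0 [OK], height=0
  node 44: h_left=-1, h_right=-1, diff=0 [OK], height=0
  node 43: h_left=0, h_right=0, diff=0 [OK], height=1
  node 24: h_left=2, h_right=1, diff=1 [OK], height=3
All nodes satisfy the balance condition.
Result: Balanced


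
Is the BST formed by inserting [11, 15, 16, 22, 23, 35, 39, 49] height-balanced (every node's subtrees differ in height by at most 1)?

Tree (level-order array): [11, None, 15, None, 16, None, 22, None, 23, None, 35, None, 39, None, 49]
Definition: a tree is height-balanced if, at every node, |h(left) - h(right)| <= 1 (empty subtree has height -1).
Bottom-up per-node check:
  node 49: h_left=-1, h_right=-1, diff=0 [OK], height=0
  node 39: h_left=-1, h_right=0, diff=1 [OK], height=1
  node 35: h_left=-1, h_right=1, diff=2 [FAIL (|-1-1|=2 > 1)], height=2
  node 23: h_left=-1, h_right=2, diff=3 [FAIL (|-1-2|=3 > 1)], height=3
  node 22: h_left=-1, h_right=3, diff=4 [FAIL (|-1-3|=4 > 1)], height=4
  node 16: h_left=-1, h_right=4, diff=5 [FAIL (|-1-4|=5 > 1)], height=5
  node 15: h_left=-1, h_right=5, diff=6 [FAIL (|-1-5|=6 > 1)], height=6
  node 11: h_left=-1, h_right=6, diff=7 [FAIL (|-1-6|=7 > 1)], height=7
Node 35 violates the condition: |-1 - 1| = 2 > 1.
Result: Not balanced


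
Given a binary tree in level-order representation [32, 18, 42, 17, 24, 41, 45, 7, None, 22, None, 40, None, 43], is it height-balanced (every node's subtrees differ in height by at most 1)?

Tree (level-order array): [32, 18, 42, 17, 24, 41, 45, 7, None, 22, None, 40, None, 43]
Definition: a tree is height-balanced if, at every node, |h(left) - h(right)| <= 1 (empty subtree has height -1).
Bottom-up per-node check:
  node 7: h_left=-1, h_right=-1, diff=0 [OK], height=0
  node 17: h_left=0, h_right=-1, diff=1 [OK], height=1
  node 22: h_left=-1, h_right=-1, diff=0 [OK], height=0
  node 24: h_left=0, h_right=-1, diff=1 [OK], height=1
  node 18: h_left=1, h_right=1, diff=0 [OK], height=2
  node 40: h_left=-1, h_right=-1, diff=0 [OK], height=0
  node 41: h_left=0, h_right=-1, diff=1 [OK], height=1
  node 43: h_left=-1, h_right=-1, diff=0 [OK], height=0
  node 45: h_left=0, h_right=-1, diff=1 [OK], height=1
  node 42: h_left=1, h_right=1, diff=0 [OK], height=2
  node 32: h_left=2, h_right=2, diff=0 [OK], height=3
All nodes satisfy the balance condition.
Result: Balanced


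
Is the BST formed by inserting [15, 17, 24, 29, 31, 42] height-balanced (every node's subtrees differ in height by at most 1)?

Tree (level-order array): [15, None, 17, None, 24, None, 29, None, 31, None, 42]
Definition: a tree is height-balanced if, at every node, |h(left) - h(right)| <= 1 (empty subtree has height -1).
Bottom-up per-node check:
  node 42: h_left=-1, h_right=-1, diff=0 [OK], height=0
  node 31: h_left=-1, h_right=0, diff=1 [OK], height=1
  node 29: h_left=-1, h_right=1, diff=2 [FAIL (|-1-1|=2 > 1)], height=2
  node 24: h_left=-1, h_right=2, diff=3 [FAIL (|-1-2|=3 > 1)], height=3
  node 17: h_left=-1, h_right=3, diff=4 [FAIL (|-1-3|=4 > 1)], height=4
  node 15: h_left=-1, h_right=4, diff=5 [FAIL (|-1-4|=5 > 1)], height=5
Node 29 violates the condition: |-1 - 1| = 2 > 1.
Result: Not balanced


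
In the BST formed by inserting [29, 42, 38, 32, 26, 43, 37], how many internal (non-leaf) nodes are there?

Tree built from: [29, 42, 38, 32, 26, 43, 37]
Tree (level-order array): [29, 26, 42, None, None, 38, 43, 32, None, None, None, None, 37]
Rule: An internal node has at least one child.
Per-node child counts:
  node 29: 2 child(ren)
  node 26: 0 child(ren)
  node 42: 2 child(ren)
  node 38: 1 child(ren)
  node 32: 1 child(ren)
  node 37: 0 child(ren)
  node 43: 0 child(ren)
Matching nodes: [29, 42, 38, 32]
Count of internal (non-leaf) nodes: 4


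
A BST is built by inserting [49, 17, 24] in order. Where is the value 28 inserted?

Starting tree (level order): [49, 17, None, None, 24]
Insertion path: 49 -> 17 -> 24
Result: insert 28 as right child of 24
Final tree (level order): [49, 17, None, None, 24, None, 28]


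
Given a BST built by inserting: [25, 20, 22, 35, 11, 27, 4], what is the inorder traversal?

Tree insertion order: [25, 20, 22, 35, 11, 27, 4]
Tree (level-order array): [25, 20, 35, 11, 22, 27, None, 4]
Inorder traversal: [4, 11, 20, 22, 25, 27, 35]


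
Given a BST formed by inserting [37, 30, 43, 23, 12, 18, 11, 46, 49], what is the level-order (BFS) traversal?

Tree insertion order: [37, 30, 43, 23, 12, 18, 11, 46, 49]
Tree (level-order array): [37, 30, 43, 23, None, None, 46, 12, None, None, 49, 11, 18]
BFS from the root, enqueuing left then right child of each popped node:
  queue [37] -> pop 37, enqueue [30, 43], visited so far: [37]
  queue [30, 43] -> pop 30, enqueue [23], visited so far: [37, 30]
  queue [43, 23] -> pop 43, enqueue [46], visited so far: [37, 30, 43]
  queue [23, 46] -> pop 23, enqueue [12], visited so far: [37, 30, 43, 23]
  queue [46, 12] -> pop 46, enqueue [49], visited so far: [37, 30, 43, 23, 46]
  queue [12, 49] -> pop 12, enqueue [11, 18], visited so far: [37, 30, 43, 23, 46, 12]
  queue [49, 11, 18] -> pop 49, enqueue [none], visited so far: [37, 30, 43, 23, 46, 12, 49]
  queue [11, 18] -> pop 11, enqueue [none], visited so far: [37, 30, 43, 23, 46, 12, 49, 11]
  queue [18] -> pop 18, enqueue [none], visited so far: [37, 30, 43, 23, 46, 12, 49, 11, 18]
Result: [37, 30, 43, 23, 46, 12, 49, 11, 18]


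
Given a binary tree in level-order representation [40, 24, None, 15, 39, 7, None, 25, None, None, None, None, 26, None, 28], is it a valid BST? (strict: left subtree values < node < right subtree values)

Level-order array: [40, 24, None, 15, 39, 7, None, 25, None, None, None, None, 26, None, 28]
Validate using subtree bounds (lo, hi): at each node, require lo < value < hi,
then recurse left with hi=value and right with lo=value.
Preorder trace (stopping at first violation):
  at node 40 with bounds (-inf, +inf): OK
  at node 24 with bounds (-inf, 40): OK
  at node 15 with bounds (-inf, 24): OK
  at node 7 with bounds (-inf, 15): OK
  at node 39 with bounds (24, 40): OK
  at node 25 with bounds (24, 39): OK
  at node 26 with bounds (25, 39): OK
  at node 28 with bounds (26, 39): OK
No violation found at any node.
Result: Valid BST


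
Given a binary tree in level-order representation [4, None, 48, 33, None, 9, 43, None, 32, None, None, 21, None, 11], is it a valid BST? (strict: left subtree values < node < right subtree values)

Level-order array: [4, None, 48, 33, None, 9, 43, None, 32, None, None, 21, None, 11]
Validate using subtree bounds (lo, hi): at each node, require lo < value < hi,
then recurse left with hi=value and right with lo=value.
Preorder trace (stopping at first violation):
  at node 4 with bounds (-inf, +inf): OK
  at node 48 with bounds (4, +inf): OK
  at node 33 with bounds (4, 48): OK
  at node 9 with bounds (4, 33): OK
  at node 32 with bounds (9, 33): OK
  at node 21 with bounds (9, 32): OK
  at node 11 with bounds (9, 21): OK
  at node 43 with bounds (33, 48): OK
No violation found at any node.
Result: Valid BST


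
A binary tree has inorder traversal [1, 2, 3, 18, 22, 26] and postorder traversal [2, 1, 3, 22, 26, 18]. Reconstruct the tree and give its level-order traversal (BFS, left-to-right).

Inorder:   [1, 2, 3, 18, 22, 26]
Postorder: [2, 1, 3, 22, 26, 18]
Algorithm: postorder visits root last, so walk postorder right-to-left;
each value is the root of the current inorder slice — split it at that
value, recurse on the right subtree first, then the left.
Recursive splits:
  root=18; inorder splits into left=[1, 2, 3], right=[22, 26]
  root=26; inorder splits into left=[22], right=[]
  root=22; inorder splits into left=[], right=[]
  root=3; inorder splits into left=[1, 2], right=[]
  root=1; inorder splits into left=[], right=[2]
  root=2; inorder splits into left=[], right=[]
Reconstructed level-order: [18, 3, 26, 1, 22, 2]


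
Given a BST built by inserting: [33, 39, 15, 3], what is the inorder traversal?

Tree insertion order: [33, 39, 15, 3]
Tree (level-order array): [33, 15, 39, 3]
Inorder traversal: [3, 15, 33, 39]


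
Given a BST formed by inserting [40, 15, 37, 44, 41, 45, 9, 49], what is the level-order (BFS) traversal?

Tree insertion order: [40, 15, 37, 44, 41, 45, 9, 49]
Tree (level-order array): [40, 15, 44, 9, 37, 41, 45, None, None, None, None, None, None, None, 49]
BFS from the root, enqueuing left then right child of each popped node:
  queue [40] -> pop 40, enqueue [15, 44], visited so far: [40]
  queue [15, 44] -> pop 15, enqueue [9, 37], visited so far: [40, 15]
  queue [44, 9, 37] -> pop 44, enqueue [41, 45], visited so far: [40, 15, 44]
  queue [9, 37, 41, 45] -> pop 9, enqueue [none], visited so far: [40, 15, 44, 9]
  queue [37, 41, 45] -> pop 37, enqueue [none], visited so far: [40, 15, 44, 9, 37]
  queue [41, 45] -> pop 41, enqueue [none], visited so far: [40, 15, 44, 9, 37, 41]
  queue [45] -> pop 45, enqueue [49], visited so far: [40, 15, 44, 9, 37, 41, 45]
  queue [49] -> pop 49, enqueue [none], visited so far: [40, 15, 44, 9, 37, 41, 45, 49]
Result: [40, 15, 44, 9, 37, 41, 45, 49]


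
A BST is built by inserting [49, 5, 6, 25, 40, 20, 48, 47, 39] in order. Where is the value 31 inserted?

Starting tree (level order): [49, 5, None, None, 6, None, 25, 20, 40, None, None, 39, 48, None, None, 47]
Insertion path: 49 -> 5 -> 6 -> 25 -> 40 -> 39
Result: insert 31 as left child of 39
Final tree (level order): [49, 5, None, None, 6, None, 25, 20, 40, None, None, 39, 48, 31, None, 47]


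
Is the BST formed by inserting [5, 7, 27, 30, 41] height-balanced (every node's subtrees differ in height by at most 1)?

Tree (level-order array): [5, None, 7, None, 27, None, 30, None, 41]
Definition: a tree is height-balanced if, at every node, |h(left) - h(right)| <= 1 (empty subtree has height -1).
Bottom-up per-node check:
  node 41: h_left=-1, h_right=-1, diff=0 [OK], height=0
  node 30: h_left=-1, h_right=0, diff=1 [OK], height=1
  node 27: h_left=-1, h_right=1, diff=2 [FAIL (|-1-1|=2 > 1)], height=2
  node 7: h_left=-1, h_right=2, diff=3 [FAIL (|-1-2|=3 > 1)], height=3
  node 5: h_left=-1, h_right=3, diff=4 [FAIL (|-1-3|=4 > 1)], height=4
Node 27 violates the condition: |-1 - 1| = 2 > 1.
Result: Not balanced


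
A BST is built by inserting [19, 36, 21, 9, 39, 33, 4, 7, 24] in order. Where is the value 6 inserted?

Starting tree (level order): [19, 9, 36, 4, None, 21, 39, None, 7, None, 33, None, None, None, None, 24]
Insertion path: 19 -> 9 -> 4 -> 7
Result: insert 6 as left child of 7
Final tree (level order): [19, 9, 36, 4, None, 21, 39, None, 7, None, 33, None, None, 6, None, 24]


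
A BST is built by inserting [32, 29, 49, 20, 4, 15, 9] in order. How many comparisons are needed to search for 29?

Search path for 29: 32 -> 29
Found: True
Comparisons: 2


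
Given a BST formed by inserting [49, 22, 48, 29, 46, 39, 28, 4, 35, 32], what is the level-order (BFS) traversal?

Tree insertion order: [49, 22, 48, 29, 46, 39, 28, 4, 35, 32]
Tree (level-order array): [49, 22, None, 4, 48, None, None, 29, None, 28, 46, None, None, 39, None, 35, None, 32]
BFS from the root, enqueuing left then right child of each popped node:
  queue [49] -> pop 49, enqueue [22], visited so far: [49]
  queue [22] -> pop 22, enqueue [4, 48], visited so far: [49, 22]
  queue [4, 48] -> pop 4, enqueue [none], visited so far: [49, 22, 4]
  queue [48] -> pop 48, enqueue [29], visited so far: [49, 22, 4, 48]
  queue [29] -> pop 29, enqueue [28, 46], visited so far: [49, 22, 4, 48, 29]
  queue [28, 46] -> pop 28, enqueue [none], visited so far: [49, 22, 4, 48, 29, 28]
  queue [46] -> pop 46, enqueue [39], visited so far: [49, 22, 4, 48, 29, 28, 46]
  queue [39] -> pop 39, enqueue [35], visited so far: [49, 22, 4, 48, 29, 28, 46, 39]
  queue [35] -> pop 35, enqueue [32], visited so far: [49, 22, 4, 48, 29, 28, 46, 39, 35]
  queue [32] -> pop 32, enqueue [none], visited so far: [49, 22, 4, 48, 29, 28, 46, 39, 35, 32]
Result: [49, 22, 4, 48, 29, 28, 46, 39, 35, 32]
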